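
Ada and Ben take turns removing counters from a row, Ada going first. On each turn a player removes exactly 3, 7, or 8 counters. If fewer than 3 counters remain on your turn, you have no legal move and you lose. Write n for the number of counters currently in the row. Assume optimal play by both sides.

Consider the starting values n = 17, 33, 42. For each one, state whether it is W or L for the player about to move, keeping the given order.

17: L, 33: W, 42: L

Label each position W (a win for the player to move) or L (a loss). A position with no legal move is L; any other position is W exactly when some move reaches an L, and L when every move reaches a W.
n=0: no move → L
n=1: no move → L
n=2: no move → L
n=3: →0(L), so W
n=4: →1(L), so W
n=5: →2(L), so W
n=6: →3(W) only, which is W, so L
n=7: →0(L), so W
n=8: →1(L), so W
n=9: →6(L), so W
n=10: →2(L), so W
n=11: →8(W), 4(W), 3(W) — all W, so L
n=12: →9(W), 5(W), 4(W) — all W, so L
n=13: →6(L), so W
n=14: →11(L), so W
n=15: →12(L), so W
n=16: →13(W), 9(W), 8(W) — all W, so L
n=17: →14(W), 10(W), 9(W) — all W, so L
n=18: →11(L), so W
n=19: →16(L), so W
n=20: →17(L), so W
n=21: →18(W), 14(W), 13(W) — all W, so L
n=22: →19(W), 15(W), 14(W) — all W, so L
n=23: →16(L), so W
n=24: →21(L), so W
n=25: →22(L), so W
n=26: →23(W), 19(W), 18(W) — all W, so L
n=27: →24(W), 20(W), 19(W) — all W, so L
n=28: →21(L), so W
n=29: →26(L), so W
n=30: →27(L), so W
n=31: →28(W), 24(W), 23(W) — all W, so L
n=32: →29(W), 25(W), 24(W) — all W, so L
n=33: →26(L), so W
n=34: →31(L), so W
n=35: →32(L), so W
n=36: →33(W), 29(W), 28(W) — all W, so L
n=37: →34(W), 30(W), 29(W) — all W, so L
n=38: →31(L), so W
n=39: →36(L), so W
n=40: →37(L), so W
n=41: →38(W), 34(W), 33(W) — all W, so L
n=42: →39(W), 35(W), 34(W) — all W, so L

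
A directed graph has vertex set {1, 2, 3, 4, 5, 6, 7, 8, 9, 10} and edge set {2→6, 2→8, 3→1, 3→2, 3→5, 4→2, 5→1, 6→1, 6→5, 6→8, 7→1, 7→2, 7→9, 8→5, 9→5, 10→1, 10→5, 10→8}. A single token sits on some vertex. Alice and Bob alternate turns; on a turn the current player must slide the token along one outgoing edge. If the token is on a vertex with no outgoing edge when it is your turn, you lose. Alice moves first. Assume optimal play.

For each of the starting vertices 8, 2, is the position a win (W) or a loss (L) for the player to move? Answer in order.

8: L, 2: W

Classify positions by backward induction: terminal positions (no move available) are L. From any other position, the mover wins iff some move reaches an L.
Every edge goes from a vertex to one that appears earlier in the order 1, 5, 8, 6, 2, 10, 9, 7, 4, 3, so processing vertices in that order labels each vertex after all of its successors.
1: no outgoing edge → L
5: reaches L-position 1 → W
8: only reaches 5(W), which is W → L
6: reaches L-position 8 → W
2: reaches L-position 8 → W
10: reaches L-position 8 → W
9: only reaches 5(W), which is W → L
7: reaches L-position 9 → W
4: only reaches 2(W), which is W → L
3: reaches L-position 1 → W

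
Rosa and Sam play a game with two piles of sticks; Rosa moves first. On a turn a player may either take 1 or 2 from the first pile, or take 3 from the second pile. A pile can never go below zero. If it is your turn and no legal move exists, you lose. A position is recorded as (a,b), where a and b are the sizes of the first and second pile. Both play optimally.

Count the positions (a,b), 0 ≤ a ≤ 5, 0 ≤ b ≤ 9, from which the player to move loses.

Use the standard recursion: the mover loses at a terminal position; elsewhere, the mover wins exactly when some move hands the opponent an L position.
Every move lowers a or b (never raises either), so fill the grid row by row in increasing a, and left to right within a row: each cell's successors are then already labelled.
      b=0  b=1  b=2  b=3  b=4  b=5  b=6  b=7  b=8  b=9
a=0:    L    L    L    W    W    W    L    L    L    W
a=1:    W    W    W    L    L    L    W    W    W    L
a=2:    W    W    W    W    W    W    W    W    W    W
a=3:    L    L    L    W    W    W    L    L    L    W
a=4:    W    W    W    L    L    L    W    W    W    L
a=5:    W    W    W    W    W    W    W    W    W    W
Cells with no legal move (terminal, hence L): (0,0), (0,1), (0,2).
The remaining L cells, each justified by listing all of its moves:
(0,6): the only move is to (0,3)(W), a W ⇒ L
(0,7): the only move is to (0,4)(W), a W ⇒ L
(0,8): the only move is to (0,5)(W), a W ⇒ L
(1,3): moves to (0,3)(W), (1,0)(W); every one is W ⇒ L
(1,4): moves to (0,4)(W), (1,1)(W); every one is W ⇒ L
(1,5): moves to (0,5)(W), (1,2)(W); every one is W ⇒ L
(1,9): moves to (0,9)(W), (1,6)(W); every one is W ⇒ L
(3,0): moves to (2,0)(W), (1,0)(W); every one is W ⇒ L
(3,1): moves to (2,1)(W), (1,1)(W); every one is W ⇒ L
(3,2): moves to (2,2)(W), (1,2)(W); every one is W ⇒ L
(3,6): moves to (2,6)(W), (1,6)(W), (3,3)(W); every one is W ⇒ L
(3,7): moves to (2,7)(W), (1,7)(W), (3,4)(W); every one is W ⇒ L
(3,8): moves to (2,8)(W), (1,8)(W), (3,5)(W); every one is W ⇒ L
(4,3): moves to (3,3)(W), (2,3)(W), (4,0)(W); every one is W ⇒ L
(4,4): moves to (3,4)(W), (2,4)(W), (4,1)(W); every one is W ⇒ L
(4,5): moves to (3,5)(W), (2,5)(W), (4,2)(W); every one is W ⇒ L
(4,9): moves to (3,9)(W), (2,9)(W), (4,6)(W); every one is W ⇒ L
Every other cell has at least one move into one of the L cells above, so it is W.
L cells per row: a=0: 6, a=1: 4, a=2: 0, a=3: 6, a=4: 4, a=5: 0; total 20.

20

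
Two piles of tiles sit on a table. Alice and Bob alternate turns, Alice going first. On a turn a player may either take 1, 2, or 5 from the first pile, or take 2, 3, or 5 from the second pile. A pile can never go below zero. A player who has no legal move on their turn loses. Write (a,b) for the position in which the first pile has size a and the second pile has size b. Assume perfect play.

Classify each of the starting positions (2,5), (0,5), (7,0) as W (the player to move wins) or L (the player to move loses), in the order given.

Use the standard recursion: the mover loses at a terminal position; elsewhere, the mover wins exactly when some move hands the opponent an L position.
No move ever increases a pile, so every position that can arise here has a ≤ 7 and b ≤ 5; it is enough to label the cells with 0 ≤ a ≤ 7 and 0 ≤ b ≤ 5.
Every move lowers a or b (never raises either), so fill the grid row by row in increasing a, and left to right within a row: each cell's successors are then already labelled.
      b=0  b=1  b=2  b=3  b=4  b=5
a=0:    L    L    W    W    W    W
a=1:    W    W    L    L    W    W
a=2:    W    W    W    W    L    L
a=3:    L    L    W    W    W    W
a=4:    W    W    L    L    W    W
a=5:    W    W    W    W    L    L
a=6:    L    L    W    W    W    W
a=7:    W    W    L    L    W    W
Cells with no legal move (terminal, hence L): (0,0), (0,1).
The remaining L cells, each justified by listing all of its moves:
(1,2): only reaches (0,2)(W), (1,0)(W), all W → L
(1,3): only reaches (0,3)(W), (1,1)(W), (1,0)(W), all W → L
(2,4): only reaches (1,4)(W), (0,4)(W), (2,2)(W), (2,1)(W), all W → L
(2,5): only reaches (1,5)(W), (0,5)(W), (2,3)(W), (2,2)(W), (2,0)(W), all W → L
(3,0): only reaches (2,0)(W), (1,0)(W), all W → L
(3,1): only reaches (2,1)(W), (1,1)(W), all W → L
(4,2): only reaches (3,2)(W), (2,2)(W), (4,0)(W), all W → L
(4,3): only reaches (3,3)(W), (2,3)(W), (4,1)(W), (4,0)(W), all W → L
(5,4): only reaches (4,4)(W), (3,4)(W), (0,4)(W), (5,2)(W), (5,1)(W), all W → L
(5,5): only reaches (4,5)(W), (3,5)(W), (0,5)(W), (5,3)(W), (5,2)(W), (5,0)(W), all W → L
(6,0): only reaches (5,0)(W), (4,0)(W), (1,0)(W), all W → L
(6,1): only reaches (5,1)(W), (4,1)(W), (1,1)(W), all W → L
(7,2): only reaches (6,2)(W), (5,2)(W), (2,2)(W), (7,0)(W), all W → L
(7,3): only reaches (6,3)(W), (5,3)(W), (2,3)(W), (7,1)(W), (7,0)(W), all W → L
Every other cell has at least one move into one of the L cells above, so it is W.
(2,5): one of the L cells justified above, so L
(0,5): the move to (0,0) reaches an L cell, so W
(7,0): the move to (6,0) reaches an L cell, so W

(2,5): L, (0,5): W, (7,0): W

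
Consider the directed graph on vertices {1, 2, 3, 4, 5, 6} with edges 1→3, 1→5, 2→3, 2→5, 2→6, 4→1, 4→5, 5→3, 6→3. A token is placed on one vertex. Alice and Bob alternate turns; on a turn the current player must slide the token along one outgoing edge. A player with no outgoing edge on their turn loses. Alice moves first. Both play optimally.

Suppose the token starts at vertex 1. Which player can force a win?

Alice wins.

Classify positions by backward induction: terminal positions (no move available) are L. From any other position, the mover wins iff some move reaches an L.
Every edge goes from a vertex to one that appears earlier in the order 3, 6, 5, 2, 1, 4, so processing vertices in that order labels each vertex after all of its successors.
3: no outgoing edge → L
6: reaches L-position 3 → W
5: reaches L-position 3 → W
2: reaches L-position 3 → W
1: reaches L-position 3 → W
4: only reaches 1(W), 5(W), all W → L
The starting position 1 is W: Alice should move to 3, handing over an L position.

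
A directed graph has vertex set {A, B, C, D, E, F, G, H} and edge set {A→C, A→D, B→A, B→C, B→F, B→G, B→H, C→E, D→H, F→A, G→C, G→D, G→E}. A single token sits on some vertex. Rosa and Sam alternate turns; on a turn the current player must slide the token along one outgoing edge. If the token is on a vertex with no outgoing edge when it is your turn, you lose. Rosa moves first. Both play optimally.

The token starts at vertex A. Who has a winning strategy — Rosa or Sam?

Sam wins.

Use the standard recursion: the mover loses at a terminal position; elsewhere, the mover wins exactly when some move hands the opponent an L position.
Every edge goes from a vertex to one that appears earlier in the order H, E, D, C, G, A, F, B, so processing vertices in that order labels each vertex after all of its successors.
H: no outgoing edge → L
E: no outgoing edge → L
D: can move to H, which is L ⇒ W
C: can move to E, which is L ⇒ W
G: can move to E, which is L ⇒ W
A: moves to C(W), D(W); every one is W ⇒ L
F: can move to A, which is L ⇒ W
B: can move to A, which is L ⇒ W
Every move from A reaches a W position, so the mover loses.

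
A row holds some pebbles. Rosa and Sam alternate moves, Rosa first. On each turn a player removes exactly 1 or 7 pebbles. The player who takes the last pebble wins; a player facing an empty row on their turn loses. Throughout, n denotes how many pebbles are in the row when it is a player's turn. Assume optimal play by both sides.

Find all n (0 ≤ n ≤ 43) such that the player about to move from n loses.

Use the standard recursion: the mover loses at a terminal position; elsewhere, the mover wins exactly when some move hands the opponent an L position.
n=0: no move → L
n=1: →0(L), so W
n=2: →1(W) only, which is W, so L
n=3: →2(L), so W
n=4: →3(W) only, which is W, so L
n=5: →4(L), so W
n=6: →5(W) only, which is W, so L
n=7: →6(L), so W
n=8: →7(W), 1(W) — all W, so L
n=9: →8(L), so W
n=10: →9(W), 3(W) — all W, so L
n=11: →10(L), so W
n=12: →11(W), 5(W) — all W, so L
n=13: →12(L), so W
n=14: →13(W), 7(W) — all W, so L
n=15: →14(L), so W
n=16: →15(W), 9(W) — all W, so L
n=17: →16(L), so W
n=18: →17(W), 11(W) — all W, so L
n=19: →18(L), so W
n=20: →19(W), 13(W) — all W, so L
n=21: →20(L), so W
n=22: →21(W), 15(W) — all W, so L
n=23: →22(L), so W
n=24: →23(W), 17(W) — all W, so L
n=25: →24(L), so W
n=26: →25(W), 19(W) — all W, so L
n=27: →26(L), so W
n=28: →27(W), 21(W) — all W, so L
n=29: →28(L), so W
n=30: →29(W), 23(W) — all W, so L
n=31: →30(L), so W
n=32: →31(W), 25(W) — all W, so L
n=33: →32(L), so W
n=34: →33(W), 27(W) — all W, so L
n=35: →34(L), so W
n=36: →35(W), 29(W) — all W, so L
n=37: →36(L), so W
n=38: →37(W), 31(W) — all W, so L
n=39: →38(L), so W
n=40: →39(W), 33(W) — all W, so L
n=41: →40(L), so W
n=42: →41(W), 35(W) — all W, so L
n=43: →42(L), so W
Reading off the rows marked L gives the requested list; there are 22 such values of n.

0, 2, 4, 6, 8, 10, 12, 14, 16, 18, 20, 22, 24, 26, 28, 30, 32, 34, 36, 38, 40, 42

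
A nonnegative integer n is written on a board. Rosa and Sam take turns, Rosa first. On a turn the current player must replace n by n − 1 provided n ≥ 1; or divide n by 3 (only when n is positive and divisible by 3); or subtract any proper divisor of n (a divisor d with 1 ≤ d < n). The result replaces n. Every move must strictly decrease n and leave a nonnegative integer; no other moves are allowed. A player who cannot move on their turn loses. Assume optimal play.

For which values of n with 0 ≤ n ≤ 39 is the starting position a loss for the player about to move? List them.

0, 2, 5, 7, 9, 11, 13, 16, 19, 23, 25, 28, 31, 34, 37

Build the W/L table. Terminal = L. A non-terminal position is W if it has a move to some L; otherwise it is L.
n=0: no move → L
n=1: can move to 0, which is L ⇒ W
n=2: the only move is to 1(W), a W ⇒ L
n=3: can move to 2, which is L ⇒ W
n=4: can move to 2, which is L ⇒ W
n=5: the only move is to 4(W), a W ⇒ L
n=6: can move to 2, which is L ⇒ W
n=7: the only move is to 6(W), a W ⇒ L
n=8: can move to 7, which is L ⇒ W
n=9: moves to 3(W), 6(W), 8(W); every one is W ⇒ L
n=10: can move to 5, which is L ⇒ W
n=11: the only move is to 10(W), a W ⇒ L
n=12: can move to 9, which is L ⇒ W
n=13: the only move is to 12(W), a W ⇒ L
n=14: can move to 7, which is L ⇒ W
n=15: can move to 5, which is L ⇒ W
n=16: moves to 8(W), 12(W), 14(W), 15(W); every one is W ⇒ L
n=17: can move to 16, which is L ⇒ W
n=18: can move to 9, which is L ⇒ W
n=19: the only move is to 18(W), a W ⇒ L
n=20: can move to 16, which is L ⇒ W
n=21: can move to 7, which is L ⇒ W
n=22: can move to 11, which is L ⇒ W
n=23: the only move is to 22(W), a W ⇒ L
n=24: can move to 16, which is L ⇒ W
n=25: moves to 20(W), 24(W); every one is W ⇒ L
n=26: can move to 13, which is L ⇒ W
n=27: can move to 9, which is L ⇒ W
n=28: moves to 14(W), 21(W), 24(W), 26(W), 27(W); every one is W ⇒ L
n=29: can move to 28, which is L ⇒ W
n=30: can move to 25, which is L ⇒ W
n=31: the only move is to 30(W), a W ⇒ L
n=32: can move to 16, which is L ⇒ W
n=33: can move to 11, which is L ⇒ W
n=34: moves to 17(W), 32(W), 33(W); every one is W ⇒ L
n=35: can move to 28, which is L ⇒ W
n=36: can move to 34, which is L ⇒ W
n=37: the only move is to 36(W), a W ⇒ L
n=38: can move to 19, which is L ⇒ W
n=39: can move to 13, which is L ⇒ W
Reading off the rows marked L gives the requested list; there are 15 such values of n.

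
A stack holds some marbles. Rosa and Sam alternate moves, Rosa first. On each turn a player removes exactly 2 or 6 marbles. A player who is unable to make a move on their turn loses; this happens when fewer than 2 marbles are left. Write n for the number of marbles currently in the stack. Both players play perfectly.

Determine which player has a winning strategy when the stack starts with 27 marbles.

Rosa wins.

Build the W/L table. Terminal = L. A non-terminal position is W if it has a move to some L; otherwise it is L.
n=0: no move → L
n=1: no move → L
n=2: can move to 0, which is L ⇒ W
n=3: can move to 1, which is L ⇒ W
n=4: the only move is to 2(W), a W ⇒ L
n=5: the only move is to 3(W), a W ⇒ L
n=6: can move to 4, which is L ⇒ W
n=7: can move to 5, which is L ⇒ W
n=8: moves to 6(W), 2(W); every one is W ⇒ L
n=9: moves to 7(W), 3(W); every one is W ⇒ L
n=10: can move to 8, which is L ⇒ W
n=11: can move to 9, which is L ⇒ W
n=12: moves to 10(W), 6(W); every one is W ⇒ L
n=13: moves to 11(W), 7(W); every one is W ⇒ L
n=14: can move to 12, which is L ⇒ W
n=15: can move to 13, which is L ⇒ W
n=16: moves to 14(W), 10(W); every one is W ⇒ L
n=17: moves to 15(W), 11(W); every one is W ⇒ L
n=18: can move to 16, which is L ⇒ W
n=19: can move to 17, which is L ⇒ W
n=20: moves to 18(W), 14(W); every one is W ⇒ L
n=21: moves to 19(W), 15(W); every one is W ⇒ L
n=22: can move to 20, which is L ⇒ W
n=23: can move to 21, which is L ⇒ W
n=24: moves to 22(W), 18(W); every one is W ⇒ L
n=25: moves to 23(W), 19(W); every one is W ⇒ L
n=26: can move to 24, which is L ⇒ W
n=27: can move to 25, which is L ⇒ W
From 27 Rosa can remove 2, leaving 25, reaching an L position.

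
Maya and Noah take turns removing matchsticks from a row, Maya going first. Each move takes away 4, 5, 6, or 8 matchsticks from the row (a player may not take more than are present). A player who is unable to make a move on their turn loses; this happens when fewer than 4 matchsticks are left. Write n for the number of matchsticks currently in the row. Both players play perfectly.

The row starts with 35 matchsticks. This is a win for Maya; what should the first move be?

Classify positions by backward induction: terminal positions (no move available) are L. From any other position, the mover wins iff some move reaches an L.
n=0: no move → L
n=1: no move → L
n=2: no move → L
n=3: no move → L
n=4: can move to 0, which is L ⇒ W
n=5: can move to 1, which is L ⇒ W
n=6: can move to 2, which is L ⇒ W
n=7: can move to 3, which is L ⇒ W
n=8: can move to 3, which is L ⇒ W
n=9: can move to 3, which is L ⇒ W
n=10: can move to 2, which is L ⇒ W
n=11: can move to 3, which is L ⇒ W
n=12: moves to 8(W), 7(W), 6(W), 4(W); every one is W ⇒ L
n=13: moves to 9(W), 8(W), 7(W), 5(W); every one is W ⇒ L
n=14: moves to 10(W), 9(W), 8(W), 6(W); every one is W ⇒ L
n=15: moves to 11(W), 10(W), 9(W), 7(W); every one is W ⇒ L
n=16: can move to 12, which is L ⇒ W
n=17: can move to 13, which is L ⇒ W
n=18: can move to 14, which is L ⇒ W
n=19: can move to 15, which is L ⇒ W
n=20: can move to 15, which is L ⇒ W
n=21: can move to 15, which is L ⇒ W
n=22: can move to 14, which is L ⇒ W
n=23: can move to 15, which is L ⇒ W
n=24: moves to 20(W), 19(W), 18(W), 16(W); every one is W ⇒ L
n=25: moves to 21(W), 20(W), 19(W), 17(W); every one is W ⇒ L
n=26: moves to 22(W), 21(W), 20(W), 18(W); every one is W ⇒ L
n=27: moves to 23(W), 22(W), 21(W), 19(W); every one is W ⇒ L
n=28: can move to 24, which is L ⇒ W
n=29: can move to 25, which is L ⇒ W
n=30: can move to 26, which is L ⇒ W
n=31: can move to 27, which is L ⇒ W
n=32: can move to 27, which is L ⇒ W
n=33: can move to 27, which is L ⇒ W
n=34: can move to 26, which is L ⇒ W
n=35: can move to 27, which is L ⇒ W
From 35, the L positions reachable in one move are: 27.

Remove 8, leaving 27.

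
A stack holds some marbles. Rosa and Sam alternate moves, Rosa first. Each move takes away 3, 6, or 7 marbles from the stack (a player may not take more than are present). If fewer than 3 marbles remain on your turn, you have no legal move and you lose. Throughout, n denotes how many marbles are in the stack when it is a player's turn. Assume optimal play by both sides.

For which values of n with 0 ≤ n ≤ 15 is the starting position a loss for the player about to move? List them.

Build the W/L table. Terminal = L. A non-terminal position is W if it has a move to some L; otherwise it is L.
n=0: no move → L
n=1: no move → L
n=2: no move → L
n=3: can move to 0, which is L ⇒ W
n=4: can move to 1, which is L ⇒ W
n=5: can move to 2, which is L ⇒ W
n=6: can move to 0, which is L ⇒ W
n=7: can move to 1, which is L ⇒ W
n=8: can move to 2, which is L ⇒ W
n=9: can move to 2, which is L ⇒ W
n=10: moves to 7(W), 4(W), 3(W); every one is W ⇒ L
n=11: moves to 8(W), 5(W), 4(W); every one is W ⇒ L
n=12: moves to 9(W), 6(W), 5(W); every one is W ⇒ L
n=13: can move to 10, which is L ⇒ W
n=14: can move to 11, which is L ⇒ W
n=15: can move to 12, which is L ⇒ W
The losing starting values of n are exactly the entries labelled L in this table (6 of them).

0, 1, 2, 10, 11, 12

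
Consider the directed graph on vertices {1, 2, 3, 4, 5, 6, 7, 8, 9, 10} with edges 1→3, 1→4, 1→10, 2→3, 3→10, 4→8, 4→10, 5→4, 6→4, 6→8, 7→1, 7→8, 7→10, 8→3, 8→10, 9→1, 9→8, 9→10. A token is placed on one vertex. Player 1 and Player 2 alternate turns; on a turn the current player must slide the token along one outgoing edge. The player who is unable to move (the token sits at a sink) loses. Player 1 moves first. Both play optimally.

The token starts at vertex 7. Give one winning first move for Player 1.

Move to 10.

Label each position W (a win for the player to move) or L (a loss). A position with no legal move is L; any other position is W exactly when some move reaches an L, and L when every move reaches a W.
Every edge goes from a vertex to one that appears earlier in the order 10, 3, 8, 4, 1, 7, 5, 9, 6, 2, so processing vertices in that order labels each vertex after all of its successors.
10: no outgoing edge → L
3: W (go to 10, an L position)
8: W (go to 10, an L position)
4: W (go to 10, an L position)
1: W (go to 10, an L position)
7: W (go to 10, an L position)
5: L (sole option 4(W) is W)
9: W (go to 10, an L position)
6: L (options 4(W), 8(W) are all W)
2: L (sole option 3(W) is W)
From 7, the L positions reachable in one move are: 10.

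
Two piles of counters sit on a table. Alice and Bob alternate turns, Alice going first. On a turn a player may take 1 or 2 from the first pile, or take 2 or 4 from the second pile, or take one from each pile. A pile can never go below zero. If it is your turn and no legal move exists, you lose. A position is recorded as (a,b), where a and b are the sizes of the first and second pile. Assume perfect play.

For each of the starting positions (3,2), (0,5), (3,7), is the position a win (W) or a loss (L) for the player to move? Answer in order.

Build the W/L table. Terminal = L. A non-terminal position is W if it has a move to some L; otherwise it is L.
No move ever increases a pile, so every position that can arise here has a ≤ 3 and b ≤ 7; it is enough to label the cells with 0 ≤ a ≤ 3 and 0 ≤ b ≤ 7.
Every move lowers a or b (never raises either), so fill the grid row by row in increasing a, and left to right within a row: each cell's successors are then already labelled.
      b=0  b=1  b=2  b=3  b=4  b=5  b=6  b=7
a=0:    L    L    W    W    W    W    L    L
a=1:    W    W    W    L    L    W    W    W
a=2:    W    W    L    W    W    W    W    W
a=3:    L    L    W    W    W    W    L    L
Cells with no legal move (terminal, hence L): (0,0), (0,1).
The remaining L cells, each justified by listing all of its moves:
(0,6): L (options (0,4)(W), (0,2)(W) are all W)
(0,7): L (options (0,5)(W), (0,3)(W) are all W)
(1,3): L (options (0,3)(W), (1,1)(W), (0,2)(W) are all W)
(1,4): L (options (0,4)(W), (1,2)(W), (1,0)(W), (0,3)(W) are all W)
(2,2): L (options (1,2)(W), (0,2)(W), (2,0)(W), (1,1)(W) are all W)
(3,0): L (options (2,0)(W), (1,0)(W) are all W)
(3,1): L (options (2,1)(W), (1,1)(W), (2,0)(W) are all W)
(3,6): L (options (2,6)(W), (1,6)(W), (3,4)(W), (3,2)(W), (2,5)(W) are all W)
(3,7): L (options (2,7)(W), (1,7)(W), (3,5)(W), (3,3)(W), (2,6)(W) are all W)
Every other cell has at least one move into one of the L cells above, so it is W.
(3,2): the move to (2,2) reaches an L cell, so W
(0,5): the move to (0,1) reaches an L cell, so W
(3,7): one of the L cells justified above, so L

(3,2): W, (0,5): W, (3,7): L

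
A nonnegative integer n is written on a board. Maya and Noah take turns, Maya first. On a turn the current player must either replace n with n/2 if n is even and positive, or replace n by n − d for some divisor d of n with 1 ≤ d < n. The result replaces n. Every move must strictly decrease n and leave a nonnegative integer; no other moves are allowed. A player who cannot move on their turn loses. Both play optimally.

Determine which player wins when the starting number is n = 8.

Maya wins.

Label each position W (a win for the player to move) or L (a loss). A position with no legal move is L; any other position is W exactly when some move reaches an L, and L when every move reaches a W.
n=0: no move → L
n=1: no move → L
n=2: can move to 1, which is L ⇒ W
n=3: the only move is to 2(W), a W ⇒ L
n=4: can move to 3, which is L ⇒ W
n=5: the only move is to 4(W), a W ⇒ L
n=6: can move to 3, which is L ⇒ W
n=7: the only move is to 6(W), a W ⇒ L
n=8: can move to 7, which is L ⇒ W
The starting position 8 is W: Maya should move to 7, handing over an L position.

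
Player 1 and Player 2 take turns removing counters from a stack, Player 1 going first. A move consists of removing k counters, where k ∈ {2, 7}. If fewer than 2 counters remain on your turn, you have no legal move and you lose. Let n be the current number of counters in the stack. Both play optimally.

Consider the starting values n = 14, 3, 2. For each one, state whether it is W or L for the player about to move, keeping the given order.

14: L, 3: W, 2: W

Positions with no move are L. A position that does have a move is losing for the player to move precisely when every available move leads to a winning position for the opponent. Fill in the labels:
n=0: no move → L
n=1: no move → L
n=2: can move to 0, which is L ⇒ W
n=3: can move to 1, which is L ⇒ W
n=4: the only move is to 2(W), a W ⇒ L
n=5: the only move is to 3(W), a W ⇒ L
n=6: can move to 4, which is L ⇒ W
n=7: can move to 5, which is L ⇒ W
n=8: can move to 1, which is L ⇒ W
n=9: moves to 7(W), 2(W); every one is W ⇒ L
n=10: moves to 8(W), 3(W); every one is W ⇒ L
n=11: can move to 9, which is L ⇒ W
n=12: can move to 10, which is L ⇒ W
n=13: moves to 11(W), 6(W); every one is W ⇒ L
n=14: moves to 12(W), 7(W); every one is W ⇒ L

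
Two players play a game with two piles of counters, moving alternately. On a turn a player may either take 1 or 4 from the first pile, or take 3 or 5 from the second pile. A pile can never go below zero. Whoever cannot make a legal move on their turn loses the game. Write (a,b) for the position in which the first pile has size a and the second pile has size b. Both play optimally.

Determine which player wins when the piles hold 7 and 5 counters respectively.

The first player wins.

Use the standard recursion: the mover loses at a terminal position; elsewhere, the mover wins exactly when some move hands the opponent an L position.
No move ever increases a pile, so every position that can arise here has a ≤ 7 and b ≤ 5; it is enough to label the cells with 0 ≤ a ≤ 7 and 0 ≤ b ≤ 5.
Every move lowers a or b (never raises either), so fill the grid row by row in increasing a, and left to right within a row: each cell's successors are then already labelled.
      b=0  b=1  b=2  b=3  b=4  b=5
a=0:    L    L    L    W    W    W
a=1:    W    W    W    L    L    L
a=2:    L    L    L    W    W    W
a=3:    W    W    W    L    L    L
a=4:    W    W    W    W    W    W
a=5:    L    L    L    W    W    W
a=6:    W    W    W    L    L    L
a=7:    L    L    L    W    W    W
Cells with no legal move (terminal, hence L): (0,0), (0,1), (0,2).
The remaining L cells, each justified by listing all of its moves:
(1,3): only reaches (0,3)(W), (1,0)(W), all W → L
(1,4): only reaches (0,4)(W), (1,1)(W), all W → L
(1,5): only reaches (0,5)(W), (1,2)(W), (1,0)(W), all W → L
(2,0): only reaches (1,0)(W), which is W → L
(2,1): only reaches (1,1)(W), which is W → L
(2,2): only reaches (1,2)(W), which is W → L
(3,3): only reaches (2,3)(W), (3,0)(W), all W → L
(3,4): only reaches (2,4)(W), (3,1)(W), all W → L
(3,5): only reaches (2,5)(W), (3,2)(W), (3,0)(W), all W → L
(5,0): only reaches (4,0)(W), (1,0)(W), all W → L
(5,1): only reaches (4,1)(W), (1,1)(W), all W → L
(5,2): only reaches (4,2)(W), (1,2)(W), all W → L
(6,3): only reaches (5,3)(W), (2,3)(W), (6,0)(W), all W → L
(6,4): only reaches (5,4)(W), (2,4)(W), (6,1)(W), all W → L
(6,5): only reaches (5,5)(W), (2,5)(W), (6,2)(W), (6,0)(W), all W → L
(7,0): only reaches (6,0)(W), (3,0)(W), all W → L
(7,1): only reaches (6,1)(W), (3,1)(W), all W → L
(7,2): only reaches (6,2)(W), (3,2)(W), all W → L
Every other cell has at least one move into one of the L cells above, so it is W.
From (7,5) the player to move can move to (6,5), reaching an L position.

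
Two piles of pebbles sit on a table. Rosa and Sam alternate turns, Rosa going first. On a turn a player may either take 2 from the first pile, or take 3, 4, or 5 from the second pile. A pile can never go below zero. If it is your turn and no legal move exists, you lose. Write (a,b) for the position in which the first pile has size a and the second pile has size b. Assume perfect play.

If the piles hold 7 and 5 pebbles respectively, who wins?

Use the standard recursion: the mover loses at a terminal position; elsewhere, the mover wins exactly when some move hands the opponent an L position.
No move ever increases a pile, so every position that can arise here has a ≤ 7 and b ≤ 5; it is enough to label the cells with 0 ≤ a ≤ 7 and 0 ≤ b ≤ 5.
Every move lowers a or b (never raises either), so fill the grid row by row in increasing a, and left to right within a row: each cell's successors are then already labelled.
      b=0  b=1  b=2  b=3  b=4  b=5
a=0:    L    L    L    W    W    W
a=1:    L    L    L    W    W    W
a=2:    W    W    W    L    L    L
a=3:    W    W    W    L    L    L
a=4:    L    L    L    W    W    W
a=5:    L    L    L    W    W    W
a=6:    W    W    W    L    L    L
a=7:    W    W    W    L    L    L
Cells with no legal move (terminal, hence L): (0,0), (0,1), (0,2), (1,0), (1,1), (1,2).
The remaining L cells, each justified by listing all of its moves:
(2,3): moves to (0,3)(W), (2,0)(W); every one is W ⇒ L
(2,4): moves to (0,4)(W), (2,1)(W), (2,0)(W); every one is W ⇒ L
(2,5): moves to (0,5)(W), (2,2)(W), (2,1)(W), (2,0)(W); every one is W ⇒ L
(3,3): moves to (1,3)(W), (3,0)(W); every one is W ⇒ L
(3,4): moves to (1,4)(W), (3,1)(W), (3,0)(W); every one is W ⇒ L
(3,5): moves to (1,5)(W), (3,2)(W), (3,1)(W), (3,0)(W); every one is W ⇒ L
(4,0): the only move is to (2,0)(W), a W ⇒ L
(4,1): the only move is to (2,1)(W), a W ⇒ L
(4,2): the only move is to (2,2)(W), a W ⇒ L
(5,0): the only move is to (3,0)(W), a W ⇒ L
(5,1): the only move is to (3,1)(W), a W ⇒ L
(5,2): the only move is to (3,2)(W), a W ⇒ L
(6,3): moves to (4,3)(W), (6,0)(W); every one is W ⇒ L
(6,4): moves to (4,4)(W), (6,1)(W), (6,0)(W); every one is W ⇒ L
(6,5): moves to (4,5)(W), (6,2)(W), (6,1)(W), (6,0)(W); every one is W ⇒ L
(7,3): moves to (5,3)(W), (7,0)(W); every one is W ⇒ L
(7,4): moves to (5,4)(W), (7,1)(W), (7,0)(W); every one is W ⇒ L
(7,5): moves to (5,5)(W), (7,2)(W), (7,1)(W), (7,0)(W); every one is W ⇒ L
Every other cell has at least one move into one of the L cells above, so it is W.
The starting position (7,5) is L: whatever Rosa does, the opponent receives a W position.

Sam wins.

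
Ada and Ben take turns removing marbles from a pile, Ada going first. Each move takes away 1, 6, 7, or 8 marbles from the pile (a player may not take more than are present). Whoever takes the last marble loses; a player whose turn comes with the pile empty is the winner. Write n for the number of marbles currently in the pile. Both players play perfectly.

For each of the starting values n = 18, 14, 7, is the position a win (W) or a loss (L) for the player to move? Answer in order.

18: L, 14: L, 7: W

Positions with no move are W. A position that does have a move is losing for the player to move precisely when every available move leads to a winning position for the opponent. Fill in the labels:
n=0: no move; the opponent has just taken the last marble and therefore loses → W
n=1: L (sole option 0(W) is W)
n=2: W (go to 1, an L position)
n=3: L (sole option 2(W) is W)
n=4: W (go to 3, an L position)
n=5: L (sole option 4(W) is W)
n=6: W (go to 5, an L position)
n=7: W (go to 1, an L position)
n=8: W (go to 1, an L position)
n=9: W (go to 3, an L position)
n=10: W (go to 3, an L position)
n=11: W (go to 5, an L position)
n=12: W (go to 5, an L position)
n=13: W (go to 5, an L position)
n=14: L (options 13(W), 8(W), 7(W), 6(W) are all W)
n=15: W (go to 14, an L position)
n=16: L (options 15(W), 10(W), 9(W), 8(W) are all W)
n=17: W (go to 16, an L position)
n=18: L (options 17(W), 12(W), 11(W), 10(W) are all W)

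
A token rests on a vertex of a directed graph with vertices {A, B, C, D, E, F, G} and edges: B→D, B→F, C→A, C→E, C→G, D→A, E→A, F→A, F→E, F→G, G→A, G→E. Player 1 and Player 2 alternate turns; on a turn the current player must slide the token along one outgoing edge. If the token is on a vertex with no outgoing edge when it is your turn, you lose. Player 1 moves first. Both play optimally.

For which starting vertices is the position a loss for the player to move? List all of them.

Compute win/loss labels from the base case upward. A position with no move is L. Any other position is W if it can reach an L in one move, else L.
Every edge goes from a vertex to one that appears earlier in the order A, E, D, G, F, C, B, so processing vertices in that order labels each vertex after all of its successors.
A: no outgoing edge → L
E: →A(L), so W
D: →A(L), so W
G: →A(L), so W
F: →A(L), so W
C: →A(L), so W
B: →F(W), D(W) — all W, so L
The losing starting vertices are exactly the entries labelled L in this table (2 of them).

A, B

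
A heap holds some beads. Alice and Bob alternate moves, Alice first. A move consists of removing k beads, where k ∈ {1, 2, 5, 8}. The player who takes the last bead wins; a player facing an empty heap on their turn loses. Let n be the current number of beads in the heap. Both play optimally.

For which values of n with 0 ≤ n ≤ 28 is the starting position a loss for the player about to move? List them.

0, 3, 6, 9, 12, 15, 18, 21, 24, 27

Work bottom-up. With no move the player to move loses. Otherwise the position is W if at least one move leads to an L position for the opponent, and L if every move leads to a W.
n=0: no move → L
n=1: W (go to 0, an L position)
n=2: W (go to 0, an L position)
n=3: L (options 2(W), 1(W) are all W)
n=4: W (go to 3, an L position)
n=5: W (go to 3, an L position)
n=6: L (options 5(W), 4(W), 1(W) are all W)
n=7: W (go to 6, an L position)
n=8: W (go to 6, an L position)
n=9: L (options 8(W), 7(W), 4(W), 1(W) are all W)
n=10: W (go to 9, an L position)
n=11: W (go to 9, an L position)
n=12: L (options 11(W), 10(W), 7(W), 4(W) are all W)
n=13: W (go to 12, an L position)
n=14: W (go to 12, an L position)
n=15: L (options 14(W), 13(W), 10(W), 7(W) are all W)
n=16: W (go to 15, an L position)
n=17: W (go to 15, an L position)
n=18: L (options 17(W), 16(W), 13(W), 10(W) are all W)
n=19: W (go to 18, an L position)
n=20: W (go to 18, an L position)
n=21: L (options 20(W), 19(W), 16(W), 13(W) are all W)
n=22: W (go to 21, an L position)
n=23: W (go to 21, an L position)
n=24: L (options 23(W), 22(W), 19(W), 16(W) are all W)
n=25: W (go to 24, an L position)
n=26: W (go to 24, an L position)
n=27: L (options 26(W), 25(W), 22(W), 19(W) are all W)
n=28: W (go to 27, an L position)
The losing starting values of n are exactly the entries labelled L in this table (10 of them).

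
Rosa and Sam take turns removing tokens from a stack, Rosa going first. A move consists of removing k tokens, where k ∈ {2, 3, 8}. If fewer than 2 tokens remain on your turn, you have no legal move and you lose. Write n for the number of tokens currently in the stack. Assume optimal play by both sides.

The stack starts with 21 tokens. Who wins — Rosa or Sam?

Sam wins.

Work bottom-up. With no move the player to move loses. Otherwise the position is W if at least one move leads to an L position for the opponent, and L if every move leads to a W.
n=0: no move → L
n=1: no move → L
n=2: →0(L), so W
n=3: →1(L), so W
n=4: →1(L), so W
n=5: →3(W), 2(W) — all W, so L
n=6: →4(W), 3(W) — all W, so L
n=7: →5(L), so W
n=8: →6(L), so W
n=9: →6(L), so W
n=10: →8(W), 7(W), 2(W) — all W, so L
n=11: →9(W), 8(W), 3(W) — all W, so L
n=12: →10(L), so W
n=13: →11(L), so W
n=14: →11(L), so W
n=15: →13(W), 12(W), 7(W) — all W, so L
n=16: →14(W), 13(W), 8(W) — all W, so L
n=17: →15(L), so W
n=18: →16(L), so W
n=19: →16(L), so W
n=20: →18(W), 17(W), 12(W) — all W, so L
n=21: →19(W), 18(W), 13(W) — all W, so L
The starting position 21 is L: whatever Rosa does, the opponent receives a W position.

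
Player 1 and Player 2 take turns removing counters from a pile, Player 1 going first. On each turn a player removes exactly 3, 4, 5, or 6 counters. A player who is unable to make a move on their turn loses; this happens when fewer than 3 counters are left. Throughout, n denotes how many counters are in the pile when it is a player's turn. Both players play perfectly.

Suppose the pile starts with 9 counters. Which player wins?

Player 2 wins.

Compute win/loss labels from the base case upward. A position with no move is L. Any other position is W if it can reach an L in one move, else L.
n=0: no move → L
n=1: no move → L
n=2: no move → L
n=3: →0(L), so W
n=4: →1(L), so W
n=5: →2(L), so W
n=6: →2(L), so W
n=7: →2(L), so W
n=8: →2(L), so W
n=9: →6(W), 5(W), 4(W), 3(W) — all W, so L
The starting position 9 is L: whatever Player 1 does, the opponent receives a W position.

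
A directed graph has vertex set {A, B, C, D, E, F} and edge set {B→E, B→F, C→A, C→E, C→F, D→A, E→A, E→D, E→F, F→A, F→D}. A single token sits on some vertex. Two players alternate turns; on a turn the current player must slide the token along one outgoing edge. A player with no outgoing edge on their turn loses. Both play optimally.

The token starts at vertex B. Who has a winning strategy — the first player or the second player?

The second player wins.

Compute win/loss labels from the base case upward. A position with no move is L. Any other position is W if it can reach an L in one move, else L.
Every edge goes from a vertex to one that appears earlier in the order A, D, F, E, B, C, so processing vertices in that order labels each vertex after all of its successors.
A: no outgoing edge → L
D: can move to A, which is L ⇒ W
F: can move to A, which is L ⇒ W
E: can move to A, which is L ⇒ W
B: moves to E(W), F(W); every one is W ⇒ L
C: can move to A, which is L ⇒ W
The starting position B is L: whatever the player to move does, the opponent receives a W position.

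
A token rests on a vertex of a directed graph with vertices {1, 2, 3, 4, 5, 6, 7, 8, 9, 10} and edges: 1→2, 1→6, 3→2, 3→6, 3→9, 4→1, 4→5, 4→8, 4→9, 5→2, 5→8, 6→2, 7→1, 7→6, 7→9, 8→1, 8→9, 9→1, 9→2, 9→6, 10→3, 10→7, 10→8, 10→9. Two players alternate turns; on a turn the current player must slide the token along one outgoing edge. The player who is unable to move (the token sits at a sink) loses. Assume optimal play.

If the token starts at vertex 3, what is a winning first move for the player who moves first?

Move to 2.

Positions with no move are L. A position that does have a move is losing for the player to move precisely when every available move leads to a winning position for the opponent. Fill in the labels:
Every edge goes from a vertex to one that appears earlier in the order 2, 6, 1, 9, 8, 5, 3, 7, 4, 10, so processing vertices in that order labels each vertex after all of its successors.
2: no outgoing edge → L
6: W (go to 2, an L position)
1: W (go to 2, an L position)
9: W (go to 2, an L position)
8: L (options 9(W), 1(W) are all W)
5: W (go to 8, an L position)
3: W (go to 2, an L position)
7: L (options 9(W), 1(W), 6(W) are all W)
4: W (go to 8, an L position)
10: W (go to 7, an L position)
From 3, the L positions reachable in one move are: 2.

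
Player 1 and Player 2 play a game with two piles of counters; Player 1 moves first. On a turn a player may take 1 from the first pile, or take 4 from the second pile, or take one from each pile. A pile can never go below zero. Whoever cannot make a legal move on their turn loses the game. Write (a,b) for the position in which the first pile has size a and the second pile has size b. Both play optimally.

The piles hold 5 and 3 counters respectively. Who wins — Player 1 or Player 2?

Use the standard recursion: the mover loses at a terminal position; elsewhere, the mover wins exactly when some move hands the opponent an L position.
No move ever increases a pile, so every position that can arise here has a ≤ 5 and b ≤ 3; it is enough to label the cells with 0 ≤ a ≤ 5 and 0 ≤ b ≤ 3.
Every move lowers a or b (never raises either), so fill the grid row by row in increasing a, and left to right within a row: each cell's successors are then already labelled.
      b=0  b=1  b=2  b=3
a=0:    L    L    L    L
a=1:    W    W    W    W
a=2:    L    L    L    L
a=3:    W    W    W    W
a=4:    L    L    L    L
a=5:    W    W    W    W
Cells with no legal move (terminal, hence L): (0,0), (0,1), (0,2), (0,3).
The remaining L cells, each justified by listing all of its moves:
(2,0): →(1,0)(W) only, which is W, so L
(2,1): →(1,1)(W), (1,0)(W) — all W, so L
(2,2): →(1,2)(W), (1,1)(W) — all W, so L
(2,3): →(1,3)(W), (1,2)(W) — all W, so L
(4,0): →(3,0)(W) only, which is W, so L
(4,1): →(3,1)(W), (3,0)(W) — all W, so L
(4,2): →(3,2)(W), (3,1)(W) — all W, so L
(4,3): →(3,3)(W), (3,2)(W) — all W, so L
Every other cell has at least one move into one of the L cells above, so it is W.
From (5,3) Player 1 can move to (4,3), reaching an L position.

Player 1 wins.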